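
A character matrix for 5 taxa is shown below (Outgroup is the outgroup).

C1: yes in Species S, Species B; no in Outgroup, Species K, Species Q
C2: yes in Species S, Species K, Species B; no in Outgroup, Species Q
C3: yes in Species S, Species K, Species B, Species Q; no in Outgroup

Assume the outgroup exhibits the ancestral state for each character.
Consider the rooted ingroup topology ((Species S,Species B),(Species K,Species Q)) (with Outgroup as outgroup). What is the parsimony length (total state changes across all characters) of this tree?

Map each character onto ((Species S,Species B),(Species K,Species Q)) (rooted by Outgroup) and count the minimum state changes it requires (Fitch parsimony):
C1: 1; C2: 2; C3: 1.
Total tree length = 4.

4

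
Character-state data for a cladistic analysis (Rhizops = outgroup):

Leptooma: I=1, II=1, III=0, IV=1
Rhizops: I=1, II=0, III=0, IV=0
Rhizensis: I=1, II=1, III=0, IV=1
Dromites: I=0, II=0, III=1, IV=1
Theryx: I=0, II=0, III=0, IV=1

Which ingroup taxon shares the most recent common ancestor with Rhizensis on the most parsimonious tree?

Character polarity is set by the outgroup: the derived state is whichever differs from the outgroup's state, so for I the derived state is '0', and for the remaining characters it is '1'.
Only Dromites and Theryx show the derived state '0' for I, supporting them as a clade.
II (derived state '1') is shared by Leptooma and Rhizensis — a synapomorphy uniting that clade.
III: derived state '1' in Dromites only — an autapomorphy, so it tells us nothing about relationships among taxa.
All ingroup taxa share the derived state '1' for IV; it defines the ingroup but does not resolve relationships within it.
Most parsimonious ingroup topology: ((Leptooma,Rhizensis),(Theryx,Dromites)).
Rhizensis and Leptooma form a cherry on this tree, so they are sister taxa.

Leptooma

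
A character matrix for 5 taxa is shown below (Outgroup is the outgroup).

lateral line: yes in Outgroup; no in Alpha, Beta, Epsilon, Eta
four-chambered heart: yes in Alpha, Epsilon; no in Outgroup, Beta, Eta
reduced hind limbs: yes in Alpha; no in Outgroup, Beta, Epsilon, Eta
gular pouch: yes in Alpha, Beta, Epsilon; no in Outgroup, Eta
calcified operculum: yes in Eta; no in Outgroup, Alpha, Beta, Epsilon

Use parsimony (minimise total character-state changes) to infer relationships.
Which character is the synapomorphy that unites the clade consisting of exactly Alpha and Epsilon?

Character polarity is set by the outgroup: the derived state is whichever differs from the outgroup's state, so for lateral line the derived state is 'no', and for the remaining characters it is 'yes'.
lateral line (derived state 'no') is shared by all ingroup taxa — unites the whole ingroup.
Only Alpha and Epsilon show the derived state 'yes' for four-chambered heart, supporting them as a clade.
reduced hind limbs (derived state 'yes') is unique to Alpha (autapomorphy; uninformative for grouping).
Only Alpha, Beta, and Epsilon show the derived state 'yes' for gular pouch, supporting them as a clade.
calcified operculum: derived state 'yes' in Eta only — an autapomorphy, so it tells us nothing about relationships among taxa.
Most parsimonious ingroup topology: (((Alpha,Epsilon),Beta),Eta).
The clade {Alpha, Epsilon} is supported by four-chambered heart: its derived state 'yes' occurs in exactly those taxa and in no other taxon (including the outgroup).

four-chambered heart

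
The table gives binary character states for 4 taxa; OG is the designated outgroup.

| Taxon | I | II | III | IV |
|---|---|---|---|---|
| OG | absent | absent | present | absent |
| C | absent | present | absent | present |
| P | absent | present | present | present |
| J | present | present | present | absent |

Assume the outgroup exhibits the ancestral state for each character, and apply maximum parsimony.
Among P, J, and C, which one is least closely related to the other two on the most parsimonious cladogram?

J

Character polarity is set by the outgroup: the derived state is whichever differs from the outgroup's state, so for III the derived state is 'absent', and for the remaining characters it is 'present'.
I (derived state 'present') is unique to J (autapomorphy; uninformative for grouping).
II (derived state 'present') is shared by all ingroup taxa — unites the whole ingroup.
III (derived state 'absent') is unique to C (autapomorphy; uninformative for grouping).
IV: derived state 'present' in C and P only — synapomorphy for {C, P}.
Most parsimonious ingroup topology: ((C,P),J).
C and P share a more recent common ancestor with each other than either does with J, so J is the least closely related of the three.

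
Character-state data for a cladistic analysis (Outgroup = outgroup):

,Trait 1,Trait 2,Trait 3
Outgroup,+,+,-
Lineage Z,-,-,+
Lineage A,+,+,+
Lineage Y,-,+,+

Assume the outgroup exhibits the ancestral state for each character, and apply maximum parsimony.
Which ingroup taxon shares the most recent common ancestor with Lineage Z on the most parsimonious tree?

Character polarity is set by the outgroup: the derived state is whichever differs from the outgroup's state, so for Trait 1, Trait 2 the derived state is '-', and for the remaining characters it is '+'.
Trait 1: derived state '-' in Lineage Y and Lineage Z only — synapomorphy for {Lineage Y, Lineage Z}.
Trait 2 (derived state '-') is unique to Lineage Z (autapomorphy; uninformative for grouping).
All ingroup taxa share the derived state '+' for Trait 3; it defines the ingroup but does not resolve relationships within it.
Most parsimonious ingroup topology: ((Lineage Z,Lineage Y),Lineage A).
Lineage Z and Lineage Y form a cherry on this tree, so they are sister taxa.

Lineage Y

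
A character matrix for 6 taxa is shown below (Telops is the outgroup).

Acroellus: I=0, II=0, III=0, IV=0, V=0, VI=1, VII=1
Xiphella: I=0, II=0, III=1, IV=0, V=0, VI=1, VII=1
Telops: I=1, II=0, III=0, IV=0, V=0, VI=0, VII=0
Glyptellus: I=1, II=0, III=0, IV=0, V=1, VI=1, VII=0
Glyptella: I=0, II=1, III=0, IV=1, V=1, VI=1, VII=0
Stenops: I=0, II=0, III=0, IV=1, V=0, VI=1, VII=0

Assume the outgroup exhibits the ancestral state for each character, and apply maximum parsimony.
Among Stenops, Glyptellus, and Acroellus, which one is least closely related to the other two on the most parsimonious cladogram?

Glyptellus

Character polarity is set by the outgroup: the derived state is whichever differs from the outgroup's state, so for I the derived state is '0', and for the remaining characters it is '1'.
I: derived state '0' in Acroellus, Glyptella, Stenops, and Xiphella only — synapomorphy for {Acroellus, Glyptella, Stenops, Xiphella}.
II (derived state '1') is unique to Glyptella (autapomorphy; uninformative for grouping).
III: derived state '1' in Xiphella only — an autapomorphy, so it tells us nothing about relationships among taxa.
IV: derived state '1' in Glyptella and Stenops only — synapomorphy for {Glyptella, Stenops}.
V groups Glyptella and Glyptellus, which is incompatible with the clades supported by the remaining characters; treating it as convergent (homoplasy) costs fewer steps than any alternative tree.
All ingroup taxa share the derived state '1' for VI; it defines the ingroup but does not resolve relationships within it.
Only Acroellus and Xiphella show the derived state '1' for VII, supporting them as a clade.
Most parsimonious ingroup topology: (Glyptellus,((Xiphella,Acroellus),(Glyptella,Stenops))).
Acroellus and Stenops share a more recent common ancestor with each other than either does with Glyptellus, so Glyptellus is the least closely related of the three.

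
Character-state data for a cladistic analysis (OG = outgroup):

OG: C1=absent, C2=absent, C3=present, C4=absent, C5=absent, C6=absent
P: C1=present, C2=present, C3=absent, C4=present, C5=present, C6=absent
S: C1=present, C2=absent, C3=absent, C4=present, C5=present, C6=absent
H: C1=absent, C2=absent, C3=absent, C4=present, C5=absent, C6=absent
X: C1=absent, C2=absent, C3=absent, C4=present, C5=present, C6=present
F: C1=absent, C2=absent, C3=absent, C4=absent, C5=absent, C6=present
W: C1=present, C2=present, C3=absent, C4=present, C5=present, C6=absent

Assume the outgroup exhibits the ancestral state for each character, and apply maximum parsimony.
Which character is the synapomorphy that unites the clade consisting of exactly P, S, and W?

C1

Character polarity is set by the outgroup: the derived state is whichever differs from the outgroup's state, so for C3 the derived state is 'absent', and for the remaining characters it is 'present'.
Only P, S, and W show the derived state 'present' for C1, supporting them as a clade.
C2 (derived state 'present') is shared by P and W — a synapomorphy uniting that clade.
All ingroup taxa share the derived state 'absent' for C3; it defines the ingroup but does not resolve relationships within it.
C4: derived state 'present' in H, P, S, W, and X only — synapomorphy for {H, P, S, W, X}.
C5: derived state 'present' in P, S, W, and X only — synapomorphy for {P, S, W, X}.
C6 groups F and X, which is incompatible with the clades supported by the remaining characters; treating it as convergent (homoplasy) costs fewer steps than any alternative tree.
Most parsimonious ingroup topology: (((((P,W),S),X),H),F).
The clade {P, S, W} is supported by C1: its derived state 'present' occurs in exactly those taxa and in no other taxon (including the outgroup).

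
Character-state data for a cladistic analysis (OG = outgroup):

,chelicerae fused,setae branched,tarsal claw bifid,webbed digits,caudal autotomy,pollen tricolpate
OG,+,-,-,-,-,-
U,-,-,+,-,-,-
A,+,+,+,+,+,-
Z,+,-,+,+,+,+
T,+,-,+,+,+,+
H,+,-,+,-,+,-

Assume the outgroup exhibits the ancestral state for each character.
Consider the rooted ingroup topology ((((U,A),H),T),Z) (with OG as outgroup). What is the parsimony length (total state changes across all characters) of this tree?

10

Map each character onto ((((U,A),H),T),Z) (rooted by OG) and count the minimum state changes it requires (Fitch parsimony):
chelicerae fused: 1; setae branched: 1; tarsal claw bifid: 1; webbed digits: 3; caudal autotomy: 2; pollen tricolpate: 2.
Total tree length = 10.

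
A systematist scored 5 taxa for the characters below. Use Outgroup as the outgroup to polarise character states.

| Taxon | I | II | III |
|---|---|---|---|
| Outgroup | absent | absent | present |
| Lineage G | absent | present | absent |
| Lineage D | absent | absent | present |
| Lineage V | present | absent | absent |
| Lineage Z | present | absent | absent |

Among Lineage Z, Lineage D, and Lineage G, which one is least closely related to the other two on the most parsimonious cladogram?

Lineage D

Character polarity is set by the outgroup: the derived state is whichever differs from the outgroup's state, so for III the derived state is 'absent', and for the remaining characters it is 'present'.
I: derived state 'present' in Lineage V and Lineage Z only — synapomorphy for {Lineage V, Lineage Z}.
II (derived state 'present') is unique to Lineage G (autapomorphy; uninformative for grouping).
III (derived state 'absent') is shared by Lineage G, Lineage V, and Lineage Z — a synapomorphy uniting that clade.
Most parsimonious ingroup topology: ((Lineage G,(Lineage V,Lineage Z)),Lineage D).
Lineage G and Lineage Z share a more recent common ancestor with each other than either does with Lineage D, so Lineage D is the least closely related of the three.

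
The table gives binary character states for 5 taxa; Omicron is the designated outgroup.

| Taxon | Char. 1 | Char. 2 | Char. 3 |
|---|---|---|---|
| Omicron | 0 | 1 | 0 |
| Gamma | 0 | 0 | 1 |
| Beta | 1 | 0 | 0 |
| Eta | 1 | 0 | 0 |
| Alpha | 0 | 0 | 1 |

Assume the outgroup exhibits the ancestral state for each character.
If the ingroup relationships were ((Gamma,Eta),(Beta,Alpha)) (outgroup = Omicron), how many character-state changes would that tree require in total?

5

Map each character onto ((Gamma,Eta),(Beta,Alpha)) (rooted by Omicron) and count the minimum state changes it requires (Fitch parsimony):
Char. 1: 2; Char. 2: 1; Char. 3: 2.
Total tree length = 5.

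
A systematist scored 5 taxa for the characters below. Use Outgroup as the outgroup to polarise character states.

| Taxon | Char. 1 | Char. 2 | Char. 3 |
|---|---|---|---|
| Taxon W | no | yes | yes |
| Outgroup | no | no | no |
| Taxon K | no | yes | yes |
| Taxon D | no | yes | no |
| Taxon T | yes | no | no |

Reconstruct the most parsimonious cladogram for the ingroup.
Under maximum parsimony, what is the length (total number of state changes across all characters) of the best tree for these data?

3

The outgroup has state 'no' for every character, so 'yes' is the derived state throughout.
Char. 1: derived state 'yes' in Taxon T only — an autapomorphy, so it tells us nothing about relationships among taxa.
Char. 2: derived state 'yes' in Taxon D, Taxon K, and Taxon W only — synapomorphy for {Taxon D, Taxon K, Taxon W}.
Char. 3: derived state 'yes' in Taxon K and Taxon W only — synapomorphy for {Taxon K, Taxon W}.
Most parsimonious ingroup topology: (((Taxon K,Taxon W),Taxon D),Taxon T).
Changes per character on this tree: Char. 1: 1; Char. 2: 1; Char. 3: 1.
Total = 3.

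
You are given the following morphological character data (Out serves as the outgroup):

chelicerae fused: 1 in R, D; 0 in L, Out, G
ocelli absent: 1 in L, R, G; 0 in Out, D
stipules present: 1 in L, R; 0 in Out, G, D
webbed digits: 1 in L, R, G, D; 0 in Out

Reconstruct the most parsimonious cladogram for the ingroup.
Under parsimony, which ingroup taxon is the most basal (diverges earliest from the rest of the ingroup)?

D

The outgroup has state '0' for every character, so '1' is the derived state throughout.
chelicerae fused (state '1') occurs in D and R but conflicts with the nesting implied by the other characters — most parsimoniously interpreted as homoplasy.
Only G, L, and R show the derived state '1' for ocelli absent, supporting them as a clade.
stipules present: derived state '1' in L and R only — synapomorphy for {L, R}.
webbed digits (derived state '1') is shared by all ingroup taxa — unites the whole ingroup.
Most parsimonious ingroup topology: (((R,L),G),D).
D is sister to the clade containing all other ingroup taxa, so it is the earliest-diverging (most basal) ingroup lineage.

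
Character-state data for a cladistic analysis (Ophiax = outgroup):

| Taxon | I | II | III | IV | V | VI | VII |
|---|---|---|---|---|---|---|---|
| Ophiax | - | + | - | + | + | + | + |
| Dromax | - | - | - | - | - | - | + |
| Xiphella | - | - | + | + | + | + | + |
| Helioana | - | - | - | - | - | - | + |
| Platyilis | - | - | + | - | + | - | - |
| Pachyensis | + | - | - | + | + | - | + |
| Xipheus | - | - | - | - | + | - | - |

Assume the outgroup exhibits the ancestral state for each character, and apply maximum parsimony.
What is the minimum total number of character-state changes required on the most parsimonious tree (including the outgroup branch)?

8

Character polarity is set by the outgroup: the derived state is whichever differs from the outgroup's state, so for II, IV, V, VI, VII the derived state is '-', and for the remaining characters it is '+'.
I: derived state '+' in Pachyensis only — an autapomorphy, so it tells us nothing about relationships among taxa.
All ingroup taxa share the derived state '-' for II; it defines the ingroup but does not resolve relationships within it.
III (state '+') occurs in Platyilis and Xiphella but conflicts with the nesting implied by the other characters — most parsimoniously interpreted as homoplasy.
IV: derived state '-' in Dromax, Helioana, Platyilis, and Xipheus only — synapomorphy for {Dromax, Helioana, Platyilis, Xipheus}.
V (derived state '-') is shared by Dromax and Helioana — a synapomorphy uniting that clade.
Only Dromax, Helioana, Pachyensis, Platyilis, and Xipheus show the derived state '-' for VI, supporting them as a clade.
Only Platyilis and Xipheus show the derived state '-' for VII, supporting them as a clade.
Most parsimonious ingroup topology: ((((Dromax,Helioana),(Platyilis,Xipheus)),Pachyensis),Xiphella).
Changes per character on this tree: I: 1; II: 1; III: 2; IV: 1; V: 1; VI: 1; VII: 1.
Total = 8.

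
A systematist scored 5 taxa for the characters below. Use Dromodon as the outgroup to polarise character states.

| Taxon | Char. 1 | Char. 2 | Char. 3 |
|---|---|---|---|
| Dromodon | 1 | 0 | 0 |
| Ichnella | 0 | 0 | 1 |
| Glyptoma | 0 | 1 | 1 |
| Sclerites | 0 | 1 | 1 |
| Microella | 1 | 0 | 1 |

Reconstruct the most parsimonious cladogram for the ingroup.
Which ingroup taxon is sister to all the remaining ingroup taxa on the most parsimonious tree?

Microella

Character polarity is set by the outgroup: the derived state is whichever differs from the outgroup's state, so for Char. 1 the derived state is '0', and for the remaining characters it is '1'.
Only Glyptoma, Ichnella, and Sclerites show the derived state '0' for Char. 1, supporting them as a clade.
Only Glyptoma and Sclerites show the derived state '1' for Char. 2, supporting them as a clade.
Char. 3 (derived state '1') is shared by all ingroup taxa — unites the whole ingroup.
Most parsimonious ingroup topology: ((Ichnella,(Glyptoma,Sclerites)),Microella).
Microella is sister to the clade containing all other ingroup taxa, so it is the earliest-diverging (most basal) ingroup lineage.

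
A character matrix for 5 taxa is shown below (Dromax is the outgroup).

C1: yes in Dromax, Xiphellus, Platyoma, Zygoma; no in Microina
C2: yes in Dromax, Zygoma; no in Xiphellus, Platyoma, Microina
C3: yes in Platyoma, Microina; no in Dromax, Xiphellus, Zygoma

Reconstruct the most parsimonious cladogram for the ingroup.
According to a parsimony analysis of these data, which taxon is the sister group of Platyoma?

Microina

Character polarity is set by the outgroup: the derived state is whichever differs from the outgroup's state, so for C1, C2 the derived state is 'no', and for the remaining characters it is 'yes'.
C1: derived state 'no' in Microina only — an autapomorphy, so it tells us nothing about relationships among taxa.
Only Microina, Platyoma, and Xiphellus show the derived state 'no' for C2, supporting them as a clade.
Only Microina and Platyoma show the derived state 'yes' for C3, supporting them as a clade.
Most parsimonious ingroup topology: ((Xiphellus,(Platyoma,Microina)),Zygoma).
Platyoma and Microina form a cherry on this tree, so they are sister taxa.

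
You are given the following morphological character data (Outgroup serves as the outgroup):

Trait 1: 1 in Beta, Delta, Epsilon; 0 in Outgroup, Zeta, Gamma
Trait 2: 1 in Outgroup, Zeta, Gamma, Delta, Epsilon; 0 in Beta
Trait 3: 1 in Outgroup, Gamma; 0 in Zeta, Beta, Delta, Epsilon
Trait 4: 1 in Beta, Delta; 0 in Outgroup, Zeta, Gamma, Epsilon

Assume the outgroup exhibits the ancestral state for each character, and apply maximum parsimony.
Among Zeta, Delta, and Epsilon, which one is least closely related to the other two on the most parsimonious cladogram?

Character polarity is set by the outgroup: the derived state is whichever differs from the outgroup's state, so for Trait 2, Trait 3 the derived state is '0', and for the remaining characters it is '1'.
Trait 1 (derived state '1') is shared by Beta, Delta, and Epsilon — a synapomorphy uniting that clade.
Trait 2 (derived state '0') is unique to Beta (autapomorphy; uninformative for grouping).
Trait 3 (derived state '0') is shared by Beta, Delta, Epsilon, and Zeta — a synapomorphy uniting that clade.
Trait 4: derived state '1' in Beta and Delta only — synapomorphy for {Beta, Delta}.
Most parsimonious ingroup topology: ((Zeta,((Beta,Delta),Epsilon)),Gamma).
Epsilon and Delta share a more recent common ancestor with each other than either does with Zeta, so Zeta is the least closely related of the three.

Zeta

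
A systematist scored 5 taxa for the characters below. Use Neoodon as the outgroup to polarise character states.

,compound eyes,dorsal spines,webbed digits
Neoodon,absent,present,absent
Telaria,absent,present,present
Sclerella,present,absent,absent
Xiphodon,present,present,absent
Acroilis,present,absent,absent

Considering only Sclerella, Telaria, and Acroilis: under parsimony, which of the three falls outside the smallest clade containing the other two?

Telaria

Character polarity is set by the outgroup: the derived state is whichever differs from the outgroup's state, so for dorsal spines the derived state is 'absent', and for the remaining characters it is 'present'.
Only Acroilis, Sclerella, and Xiphodon show the derived state 'present' for compound eyes, supporting them as a clade.
dorsal spines (derived state 'absent') is shared by Acroilis and Sclerella — a synapomorphy uniting that clade.
webbed digits (derived state 'present') is unique to Telaria (autapomorphy; uninformative for grouping).
Most parsimonious ingroup topology: (Telaria,((Sclerella,Acroilis),Xiphodon)).
Acroilis and Sclerella share a more recent common ancestor with each other than either does with Telaria, so Telaria is the least closely related of the three.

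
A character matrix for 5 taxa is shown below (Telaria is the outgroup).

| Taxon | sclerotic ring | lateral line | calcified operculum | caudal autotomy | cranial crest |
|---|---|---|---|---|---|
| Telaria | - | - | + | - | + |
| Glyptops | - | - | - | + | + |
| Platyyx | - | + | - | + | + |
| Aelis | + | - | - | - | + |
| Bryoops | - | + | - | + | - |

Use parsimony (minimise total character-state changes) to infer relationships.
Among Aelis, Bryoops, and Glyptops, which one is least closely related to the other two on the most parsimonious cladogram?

Aelis

Character polarity is set by the outgroup: the derived state is whichever differs from the outgroup's state, so for calcified operculum, cranial crest the derived state is '-', and for the remaining characters it is '+'.
sclerotic ring: derived state '+' in Aelis only — an autapomorphy, so it tells us nothing about relationships among taxa.
lateral line (derived state '+') is shared by Bryoops and Platyyx — a synapomorphy uniting that clade.
All ingroup taxa share the derived state '-' for calcified operculum; it defines the ingroup but does not resolve relationships within it.
Only Bryoops, Glyptops, and Platyyx show the derived state '+' for caudal autotomy, supporting them as a clade.
cranial crest: derived state '-' in Bryoops only — an autapomorphy, so it tells us nothing about relationships among taxa.
Most parsimonious ingroup topology: ((Glyptops,(Platyyx,Bryoops)),Aelis).
Glyptops and Bryoops share a more recent common ancestor with each other than either does with Aelis, so Aelis is the least closely related of the three.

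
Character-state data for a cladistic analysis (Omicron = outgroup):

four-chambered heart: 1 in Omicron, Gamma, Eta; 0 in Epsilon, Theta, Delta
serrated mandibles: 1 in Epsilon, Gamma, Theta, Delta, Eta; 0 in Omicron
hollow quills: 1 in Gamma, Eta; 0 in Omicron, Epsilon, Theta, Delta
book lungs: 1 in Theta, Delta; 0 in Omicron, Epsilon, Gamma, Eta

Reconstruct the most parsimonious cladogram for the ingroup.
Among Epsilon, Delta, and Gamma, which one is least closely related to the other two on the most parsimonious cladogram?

Character polarity is set by the outgroup: the derived state is whichever differs from the outgroup's state, so for four-chambered heart the derived state is '0', and for the remaining characters it is '1'.
four-chambered heart: derived state '0' in Delta, Epsilon, and Theta only — synapomorphy for {Delta, Epsilon, Theta}.
All ingroup taxa share the derived state '1' for serrated mandibles; it defines the ingroup but does not resolve relationships within it.
hollow quills: derived state '1' in Eta and Gamma only — synapomorphy for {Eta, Gamma}.
Only Delta and Theta show the derived state '1' for book lungs, supporting them as a clade.
Most parsimonious ingroup topology: ((Epsilon,(Theta,Delta)),(Gamma,Eta)).
Epsilon and Delta share a more recent common ancestor with each other than either does with Gamma, so Gamma is the least closely related of the three.

Gamma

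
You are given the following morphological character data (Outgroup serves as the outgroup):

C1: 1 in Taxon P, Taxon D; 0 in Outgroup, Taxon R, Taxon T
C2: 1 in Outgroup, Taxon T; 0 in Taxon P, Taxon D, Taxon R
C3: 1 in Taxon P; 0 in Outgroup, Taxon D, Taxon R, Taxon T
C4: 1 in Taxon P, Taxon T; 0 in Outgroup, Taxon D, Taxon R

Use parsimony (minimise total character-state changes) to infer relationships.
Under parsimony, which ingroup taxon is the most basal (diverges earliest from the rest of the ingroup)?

Taxon T

Character polarity is set by the outgroup: the derived state is whichever differs from the outgroup's state, so for C2 the derived state is '0', and for the remaining characters it is '1'.
Only Taxon D and Taxon P show the derived state '1' for C1, supporting them as a clade.
C2 (derived state '0') is shared by Taxon D, Taxon P, and Taxon R — a synapomorphy uniting that clade.
C3: derived state '1' in Taxon P only — an autapomorphy, so it tells us nothing about relationships among taxa.
C4 (state '1') occurs in Taxon P and Taxon T but conflicts with the nesting implied by the other characters — most parsimoniously interpreted as homoplasy.
Most parsimonious ingroup topology: (((Taxon P,Taxon D),Taxon R),Taxon T).
Taxon T is sister to the clade containing all other ingroup taxa, so it is the earliest-diverging (most basal) ingroup lineage.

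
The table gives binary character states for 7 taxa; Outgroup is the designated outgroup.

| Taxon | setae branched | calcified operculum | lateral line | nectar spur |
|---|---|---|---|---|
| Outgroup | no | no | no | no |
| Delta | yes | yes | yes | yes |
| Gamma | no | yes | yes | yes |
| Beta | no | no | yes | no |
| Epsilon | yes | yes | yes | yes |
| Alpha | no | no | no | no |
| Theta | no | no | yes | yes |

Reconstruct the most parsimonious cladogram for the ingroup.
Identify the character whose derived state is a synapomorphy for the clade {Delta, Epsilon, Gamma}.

The outgroup has state 'no' for every character, so 'yes' is the derived state throughout.
Only Delta and Epsilon show the derived state 'yes' for setae branched, supporting them as a clade.
calcified operculum: derived state 'yes' in Delta, Epsilon, and Gamma only — synapomorphy for {Delta, Epsilon, Gamma}.
lateral line: derived state 'yes' in Beta, Delta, Epsilon, Gamma, and Theta only — synapomorphy for {Beta, Delta, Epsilon, Gamma, Theta}.
nectar spur (derived state 'yes') is shared by Delta, Epsilon, Gamma, and Theta — a synapomorphy uniting that clade.
Most parsimonious ingroup topology: (((((Delta,Epsilon),Gamma),Theta),Beta),Alpha).
The clade {Delta, Epsilon, Gamma} is supported by calcified operculum: its derived state 'yes' occurs in exactly those taxa and in no other taxon (including the outgroup).

calcified operculum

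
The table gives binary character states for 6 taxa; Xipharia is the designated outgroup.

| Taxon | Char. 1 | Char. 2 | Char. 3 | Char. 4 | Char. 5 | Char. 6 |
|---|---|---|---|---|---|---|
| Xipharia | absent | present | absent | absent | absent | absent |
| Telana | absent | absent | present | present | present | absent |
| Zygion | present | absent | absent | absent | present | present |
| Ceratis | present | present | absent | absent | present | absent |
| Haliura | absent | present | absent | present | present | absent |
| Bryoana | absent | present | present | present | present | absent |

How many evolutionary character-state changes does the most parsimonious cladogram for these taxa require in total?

7

Character polarity is set by the outgroup: the derived state is whichever differs from the outgroup's state, so for Char. 2 the derived state is 'absent', and for the remaining characters it is 'present'.
Char. 1: derived state 'present' in Ceratis and Zygion only — synapomorphy for {Ceratis, Zygion}.
Char. 2 groups Telana and Zygion, which is incompatible with the clades supported by the remaining characters; treating it as convergent (homoplasy) costs fewer steps than any alternative tree.
Char. 3: derived state 'present' in Bryoana and Telana only — synapomorphy for {Bryoana, Telana}.
Char. 4: derived state 'present' in Bryoana, Haliura, and Telana only — synapomorphy for {Bryoana, Haliura, Telana}.
All ingroup taxa share the derived state 'present' for Char. 5; it defines the ingroup but does not resolve relationships within it.
Char. 6 (derived state 'present') is unique to Zygion (autapomorphy; uninformative for grouping).
Most parsimonious ingroup topology: (((Telana,Bryoana),Haliura),(Zygion,Ceratis)).
Changes per character on this tree: Char. 1: 1; Char. 2: 2; Char. 3: 1; Char. 4: 1; Char. 5: 1; Char. 6: 1.
Total = 7.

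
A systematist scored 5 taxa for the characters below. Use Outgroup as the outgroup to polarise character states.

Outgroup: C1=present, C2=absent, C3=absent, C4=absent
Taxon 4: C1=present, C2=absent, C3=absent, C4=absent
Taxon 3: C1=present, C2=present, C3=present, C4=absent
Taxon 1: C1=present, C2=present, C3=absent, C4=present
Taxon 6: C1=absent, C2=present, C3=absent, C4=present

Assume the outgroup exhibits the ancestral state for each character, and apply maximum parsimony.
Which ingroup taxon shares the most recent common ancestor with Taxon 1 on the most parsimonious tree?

Character polarity is set by the outgroup: the derived state is whichever differs from the outgroup's state, so for C1 the derived state is 'absent', and for the remaining characters it is 'present'.
C1: derived state 'absent' in Taxon 6 only — an autapomorphy, so it tells us nothing about relationships among taxa.
Only Taxon 1, Taxon 3, and Taxon 6 show the derived state 'present' for C2, supporting them as a clade.
C3 (derived state 'present') is unique to Taxon 3 (autapomorphy; uninformative for grouping).
C4: derived state 'present' in Taxon 1 and Taxon 6 only — synapomorphy for {Taxon 1, Taxon 6}.
Most parsimonious ingroup topology: (Taxon 4,(Taxon 3,(Taxon 1,Taxon 6))).
Taxon 1 and Taxon 6 form a cherry on this tree, so they are sister taxa.

Taxon 6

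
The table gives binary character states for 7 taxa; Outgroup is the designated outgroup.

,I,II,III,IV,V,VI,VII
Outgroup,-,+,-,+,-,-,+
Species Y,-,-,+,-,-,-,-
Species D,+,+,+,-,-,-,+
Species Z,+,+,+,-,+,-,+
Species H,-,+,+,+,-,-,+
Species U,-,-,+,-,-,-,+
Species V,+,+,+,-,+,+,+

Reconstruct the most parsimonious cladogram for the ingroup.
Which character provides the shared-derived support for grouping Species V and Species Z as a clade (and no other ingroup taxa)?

V

Character polarity is set by the outgroup: the derived state is whichever differs from the outgroup's state, so for II, IV, VII the derived state is '-', and for the remaining characters it is '+'.
I (derived state '+') is shared by Species D, Species V, and Species Z — a synapomorphy uniting that clade.
II: derived state '-' in Species U and Species Y only — synapomorphy for {Species U, Species Y}.
III (derived state '+') is shared by all ingroup taxa — unites the whole ingroup.
IV (derived state '-') is shared by Species D, Species U, Species V, Species Y, and Species Z — a synapomorphy uniting that clade.
V (derived state '+') is shared by Species V and Species Z — a synapomorphy uniting that clade.
VI: derived state '+' in Species V only — an autapomorphy, so it tells us nothing about relationships among taxa.
VII: derived state '-' in Species Y only — an autapomorphy, so it tells us nothing about relationships among taxa.
Most parsimonious ingroup topology: (((Species Y,Species U),(Species D,(Species Z,Species V))),Species H).
The clade {Species V, Species Z} is supported by V: its derived state '+' occurs in exactly those taxa and in no other taxon (including the outgroup).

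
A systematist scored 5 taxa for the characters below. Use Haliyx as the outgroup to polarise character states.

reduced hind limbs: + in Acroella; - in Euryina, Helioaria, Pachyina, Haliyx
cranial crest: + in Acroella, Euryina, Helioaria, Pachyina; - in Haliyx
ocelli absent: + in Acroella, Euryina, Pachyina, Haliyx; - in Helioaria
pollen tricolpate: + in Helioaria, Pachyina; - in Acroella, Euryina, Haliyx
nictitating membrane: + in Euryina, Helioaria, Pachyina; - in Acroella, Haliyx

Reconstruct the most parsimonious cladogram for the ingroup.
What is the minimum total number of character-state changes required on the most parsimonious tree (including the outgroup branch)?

5

Character polarity is set by the outgroup: the derived state is whichever differs from the outgroup's state, so for ocelli absent the derived state is '-', and for the remaining characters it is '+'.
reduced hind limbs (derived state '+') is unique to Acroella (autapomorphy; uninformative for grouping).
All ingroup taxa share the derived state '+' for cranial crest; it defines the ingroup but does not resolve relationships within it.
ocelli absent (derived state '-') is unique to Helioaria (autapomorphy; uninformative for grouping).
pollen tricolpate: derived state '+' in Helioaria and Pachyina only — synapomorphy for {Helioaria, Pachyina}.
Only Euryina, Helioaria, and Pachyina show the derived state '+' for nictitating membrane, supporting them as a clade.
Most parsimonious ingroup topology: (Acroella,(Euryina,(Helioaria,Pachyina))).
Changes per character on this tree: reduced hind limbs: 1; cranial crest: 1; ocelli absent: 1; pollen tricolpate: 1; nictitating membrane: 1.
Total = 5.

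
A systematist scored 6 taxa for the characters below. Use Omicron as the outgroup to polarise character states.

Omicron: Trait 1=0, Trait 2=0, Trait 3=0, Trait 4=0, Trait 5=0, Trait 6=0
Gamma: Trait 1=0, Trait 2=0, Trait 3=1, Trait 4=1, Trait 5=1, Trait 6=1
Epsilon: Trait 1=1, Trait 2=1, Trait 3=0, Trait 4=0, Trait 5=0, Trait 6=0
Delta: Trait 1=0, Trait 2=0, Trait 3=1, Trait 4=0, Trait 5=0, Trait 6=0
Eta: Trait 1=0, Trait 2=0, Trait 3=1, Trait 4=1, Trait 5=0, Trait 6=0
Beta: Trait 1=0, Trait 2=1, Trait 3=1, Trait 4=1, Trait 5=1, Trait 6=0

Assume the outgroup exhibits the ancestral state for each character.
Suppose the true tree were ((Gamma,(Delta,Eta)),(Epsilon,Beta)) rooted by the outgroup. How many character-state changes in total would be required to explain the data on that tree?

Map each character onto ((Gamma,(Delta,Eta)),(Epsilon,Beta)) (rooted by Omicron) and count the minimum state changes it requires (Fitch parsimony):
Trait 1: 1; Trait 2: 1; Trait 3: 2; Trait 4: 3; Trait 5: 2; Trait 6: 1.
Total tree length = 10.

10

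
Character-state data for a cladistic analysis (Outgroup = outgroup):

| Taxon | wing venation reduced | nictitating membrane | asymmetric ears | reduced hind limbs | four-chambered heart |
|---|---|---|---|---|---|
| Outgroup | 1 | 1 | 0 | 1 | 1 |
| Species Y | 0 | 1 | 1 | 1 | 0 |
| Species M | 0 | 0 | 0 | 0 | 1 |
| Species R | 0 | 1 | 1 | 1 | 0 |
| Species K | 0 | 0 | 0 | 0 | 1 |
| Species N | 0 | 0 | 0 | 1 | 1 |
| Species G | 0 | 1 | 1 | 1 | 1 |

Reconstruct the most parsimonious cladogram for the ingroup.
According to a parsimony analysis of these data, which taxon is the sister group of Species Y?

Species R

Character polarity is set by the outgroup: the derived state is whichever differs from the outgroup's state, so for wing venation reduced, nictitating membrane, reduced hind limbs, four-chambered heart the derived state is '0', and for the remaining characters it is '1'.
wing venation reduced (derived state '0') is shared by all ingroup taxa — unites the whole ingroup.
Only Species K, Species M, and Species N show the derived state '0' for nictitating membrane, supporting them as a clade.
asymmetric ears: derived state '1' in Species G, Species R, and Species Y only — synapomorphy for {Species G, Species R, Species Y}.
reduced hind limbs: derived state '0' in Species K and Species M only — synapomorphy for {Species K, Species M}.
four-chambered heart (derived state '0') is shared by Species R and Species Y — a synapomorphy uniting that clade.
Most parsimonious ingroup topology: (((Species Y,Species R),Species G),((Species M,Species K),Species N)).
Species Y and Species R form a cherry on this tree, so they are sister taxa.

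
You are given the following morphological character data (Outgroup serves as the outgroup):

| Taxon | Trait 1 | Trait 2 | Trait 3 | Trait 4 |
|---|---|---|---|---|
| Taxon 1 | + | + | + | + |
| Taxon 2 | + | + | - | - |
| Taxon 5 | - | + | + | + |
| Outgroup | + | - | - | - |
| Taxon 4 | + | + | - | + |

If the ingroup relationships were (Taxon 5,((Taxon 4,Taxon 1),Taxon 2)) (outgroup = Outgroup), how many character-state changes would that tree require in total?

Map each character onto (Taxon 5,((Taxon 4,Taxon 1),Taxon 2)) (rooted by Outgroup) and count the minimum state changes it requires (Fitch parsimony):
Trait 1: 1; Trait 2: 1; Trait 3: 2; Trait 4: 2.
Total tree length = 6.

6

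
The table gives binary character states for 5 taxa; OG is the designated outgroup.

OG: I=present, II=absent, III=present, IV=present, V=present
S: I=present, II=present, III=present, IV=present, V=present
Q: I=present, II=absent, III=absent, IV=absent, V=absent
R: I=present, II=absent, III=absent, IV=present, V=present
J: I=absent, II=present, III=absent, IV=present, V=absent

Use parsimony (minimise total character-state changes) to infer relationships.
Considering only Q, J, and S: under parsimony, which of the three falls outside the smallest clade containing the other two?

S

Character polarity is set by the outgroup: the derived state is whichever differs from the outgroup's state, so for I, III, IV, V the derived state is 'absent', and for the remaining characters it is 'present'.
I (derived state 'absent') is unique to J (autapomorphy; uninformative for grouping).
II groups J and S, which is incompatible with the clades supported by the remaining characters; treating it as convergent (homoplasy) costs fewer steps than any alternative tree.
Only J, Q, and R show the derived state 'absent' for III, supporting them as a clade.
IV: derived state 'absent' in Q only — an autapomorphy, so it tells us nothing about relationships among taxa.
V: derived state 'absent' in J and Q only — synapomorphy for {J, Q}.
Most parsimonious ingroup topology: (S,((Q,J),R)).
Q and J share a more recent common ancestor with each other than either does with S, so S is the least closely related of the three.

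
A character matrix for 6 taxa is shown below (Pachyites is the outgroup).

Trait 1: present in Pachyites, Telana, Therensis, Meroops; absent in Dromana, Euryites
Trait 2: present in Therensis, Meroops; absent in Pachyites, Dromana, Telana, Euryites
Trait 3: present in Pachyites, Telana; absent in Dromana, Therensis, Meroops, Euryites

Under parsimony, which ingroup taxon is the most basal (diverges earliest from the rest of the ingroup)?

Character polarity is set by the outgroup: the derived state is whichever differs from the outgroup's state, so for Trait 1, Trait 3 the derived state is 'absent', and for the remaining characters it is 'present'.
Trait 1: derived state 'absent' in Dromana and Euryites only — synapomorphy for {Dromana, Euryites}.
Trait 2: derived state 'present' in Meroops and Therensis only — synapomorphy for {Meroops, Therensis}.
Only Dromana, Euryites, Meroops, and Therensis show the derived state 'absent' for Trait 3, supporting them as a clade.
Most parsimonious ingroup topology: (((Dromana,Euryites),(Therensis,Meroops)),Telana).
Telana is sister to the clade containing all other ingroup taxa, so it is the earliest-diverging (most basal) ingroup lineage.

Telana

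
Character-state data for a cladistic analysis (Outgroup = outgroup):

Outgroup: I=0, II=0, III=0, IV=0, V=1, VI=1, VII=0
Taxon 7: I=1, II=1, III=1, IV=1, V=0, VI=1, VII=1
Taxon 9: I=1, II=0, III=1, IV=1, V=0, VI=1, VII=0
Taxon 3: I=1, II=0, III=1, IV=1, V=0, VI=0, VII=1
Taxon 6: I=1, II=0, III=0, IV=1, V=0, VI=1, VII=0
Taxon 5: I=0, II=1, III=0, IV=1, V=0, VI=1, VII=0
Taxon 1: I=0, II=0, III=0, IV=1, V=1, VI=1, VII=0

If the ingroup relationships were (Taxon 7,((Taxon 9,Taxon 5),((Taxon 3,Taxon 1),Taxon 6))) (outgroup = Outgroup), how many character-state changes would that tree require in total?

14

Map each character onto (Taxon 7,((Taxon 9,Taxon 5),((Taxon 3,Taxon 1),Taxon 6))) (rooted by Outgroup) and count the minimum state changes it requires (Fitch parsimony):
I: 3; II: 2; III: 3; IV: 1; V: 2; VI: 1; VII: 2.
Total tree length = 14.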